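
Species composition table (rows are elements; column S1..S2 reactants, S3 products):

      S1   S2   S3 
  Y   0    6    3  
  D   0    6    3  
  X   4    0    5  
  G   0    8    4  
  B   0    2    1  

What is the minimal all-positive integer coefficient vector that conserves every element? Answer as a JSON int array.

Coefficients: [5, 2, 4]

Y: 5·0+2·6 = 12 | 4·3 = 12
D: 5·0+2·6 = 12 | 4·3 = 12
X: 5·4+2·0 = 20 | 4·5 = 20
G: 5·0+2·8 = 16 | 4·4 = 16
B: 5·0+2·2 = 4 | 4·1 = 4
gcd(5,2,4) = 1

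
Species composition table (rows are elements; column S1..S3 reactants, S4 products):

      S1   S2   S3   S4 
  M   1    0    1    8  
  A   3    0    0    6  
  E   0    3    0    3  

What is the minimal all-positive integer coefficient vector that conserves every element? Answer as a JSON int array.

Coefficients: [2, 1, 6, 1]

M: 2·1+1·0+6·1 = 8 | 1·8 = 8
A: 2·3+1·0+6·0 = 6 | 1·6 = 6
E: 2·0+1·3+6·0 = 3 | 1·3 = 3
gcd(2,1,6,1) = 1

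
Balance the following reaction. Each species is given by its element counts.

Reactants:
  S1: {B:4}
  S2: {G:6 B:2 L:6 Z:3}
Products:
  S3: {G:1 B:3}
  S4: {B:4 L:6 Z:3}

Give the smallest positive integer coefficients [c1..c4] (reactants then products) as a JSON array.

Coefficients: [5, 1, 6, 1]

G: 5·0+1·6 = 6 | 6·1+1·0 = 6
B: 5·4+1·2 = 22 | 6·3+1·4 = 22
L: 5·0+1·6 = 6 | 6·0+1·6 = 6
Z: 5·0+1·3 = 3 | 6·0+1·3 = 3
gcd(5,1,6,1) = 1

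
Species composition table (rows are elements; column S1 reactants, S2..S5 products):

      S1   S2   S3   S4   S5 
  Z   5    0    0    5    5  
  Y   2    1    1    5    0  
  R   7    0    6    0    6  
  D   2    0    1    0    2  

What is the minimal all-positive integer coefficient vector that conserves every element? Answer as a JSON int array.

Coefficients: [6, 5, 2, 1, 5]

Z: 6·5 = 30 | 5·0+2·0+1·5+5·5 = 30
Y: 6·2 = 12 | 5·1+2·1+1·5+5·0 = 12
R: 6·7 = 42 | 5·0+2·6+1·0+5·6 = 42
D: 6·2 = 12 | 5·0+2·1+1·0+5·2 = 12
gcd(6,5,2,1,5) = 1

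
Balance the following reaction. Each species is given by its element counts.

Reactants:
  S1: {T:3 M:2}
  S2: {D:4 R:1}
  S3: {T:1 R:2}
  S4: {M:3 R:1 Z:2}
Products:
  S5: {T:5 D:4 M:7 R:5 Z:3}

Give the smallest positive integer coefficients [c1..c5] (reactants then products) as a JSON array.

T: 5·3+4·0+5·1+6·0 = 20 | 4·5 = 20
D: 5·0+4·4+5·0+6·0 = 16 | 4·4 = 16
M: 5·2+4·0+5·0+6·3 = 28 | 4·7 = 28
R: 5·0+4·1+5·2+6·1 = 20 | 4·5 = 20
Z: 5·0+4·0+5·0+6·2 = 12 | 4·3 = 12
gcd(5,4,5,6,4) = 1

Coefficients: [5, 4, 5, 6, 4]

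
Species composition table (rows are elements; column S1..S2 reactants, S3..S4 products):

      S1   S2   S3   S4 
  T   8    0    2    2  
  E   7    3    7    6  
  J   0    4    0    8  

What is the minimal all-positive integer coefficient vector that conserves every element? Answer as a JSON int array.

T: 1·8+6·0 = 8 | 1·2+3·2 = 8
E: 1·7+6·3 = 25 | 1·7+3·6 = 25
J: 1·0+6·4 = 24 | 1·0+3·8 = 24
gcd(1,6,1,3) = 1

Coefficients: [1, 6, 1, 3]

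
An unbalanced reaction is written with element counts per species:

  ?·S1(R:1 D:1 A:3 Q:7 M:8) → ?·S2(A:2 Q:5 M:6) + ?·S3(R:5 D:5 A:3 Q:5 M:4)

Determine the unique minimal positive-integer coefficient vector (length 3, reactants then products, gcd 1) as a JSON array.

R: 5·1 = 5 | 6·0+1·5 = 5
D: 5·1 = 5 | 6·0+1·5 = 5
A: 5·3 = 15 | 6·2+1·3 = 15
Q: 5·7 = 35 | 6·5+1·5 = 35
M: 5·8 = 40 | 6·6+1·4 = 40
gcd(5,6,1) = 1

Coefficients: [5, 6, 1]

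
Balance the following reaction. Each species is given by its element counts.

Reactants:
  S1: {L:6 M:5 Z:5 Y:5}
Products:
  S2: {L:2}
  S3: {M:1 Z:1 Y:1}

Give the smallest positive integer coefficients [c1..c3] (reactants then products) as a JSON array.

L: 1·6 = 6 | 3·2+5·0 = 6
M: 1·5 = 5 | 3·0+5·1 = 5
Z: 1·5 = 5 | 3·0+5·1 = 5
Y: 1·5 = 5 | 3·0+5·1 = 5
gcd(1,3,5) = 1

Coefficients: [1, 3, 5]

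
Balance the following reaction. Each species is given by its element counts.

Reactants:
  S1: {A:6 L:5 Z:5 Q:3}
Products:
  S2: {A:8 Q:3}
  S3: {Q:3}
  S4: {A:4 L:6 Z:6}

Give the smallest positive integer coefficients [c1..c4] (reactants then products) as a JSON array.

A: 6·6 = 36 | 2·8+4·0+5·4 = 36
L: 6·5 = 30 | 2·0+4·0+5·6 = 30
Z: 6·5 = 30 | 2·0+4·0+5·6 = 30
Q: 6·3 = 18 | 2·3+4·3+5·0 = 18
gcd(6,2,4,5) = 1

Coefficients: [6, 2, 4, 5]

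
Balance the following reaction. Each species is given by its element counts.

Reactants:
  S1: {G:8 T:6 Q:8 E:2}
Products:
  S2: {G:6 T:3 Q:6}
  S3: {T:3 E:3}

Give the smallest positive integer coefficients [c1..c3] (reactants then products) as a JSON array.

G: 3·8 = 24 | 4·6+2·0 = 24
T: 3·6 = 18 | 4·3+2·3 = 18
Q: 3·8 = 24 | 4·6+2·0 = 24
E: 3·2 = 6 | 4·0+2·3 = 6
gcd(3,4,2) = 1

Coefficients: [3, 4, 2]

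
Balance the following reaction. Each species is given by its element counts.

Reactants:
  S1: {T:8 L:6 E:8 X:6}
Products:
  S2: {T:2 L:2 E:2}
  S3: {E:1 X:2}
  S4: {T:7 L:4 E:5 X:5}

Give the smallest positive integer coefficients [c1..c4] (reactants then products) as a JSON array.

Coefficients: [3, 5, 4, 2]

T: 3·8 = 24 | 5·2+4·0+2·7 = 24
L: 3·6 = 18 | 5·2+4·0+2·4 = 18
E: 3·8 = 24 | 5·2+4·1+2·5 = 24
X: 3·6 = 18 | 5·0+4·2+2·5 = 18
gcd(3,5,4,2) = 1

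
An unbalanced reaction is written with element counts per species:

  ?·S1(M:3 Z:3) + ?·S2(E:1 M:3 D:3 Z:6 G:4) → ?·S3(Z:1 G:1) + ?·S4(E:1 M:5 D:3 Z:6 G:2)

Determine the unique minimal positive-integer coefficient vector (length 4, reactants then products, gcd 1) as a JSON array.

Coefficients: [2, 3, 6, 3]

E: 2·0+3·1 = 3 | 6·0+3·1 = 3
M: 2·3+3·3 = 15 | 6·0+3·5 = 15
D: 2·0+3·3 = 9 | 6·0+3·3 = 9
Z: 2·3+3·6 = 24 | 6·1+3·6 = 24
G: 2·0+3·4 = 12 | 6·1+3·2 = 12
gcd(2,3,6,3) = 1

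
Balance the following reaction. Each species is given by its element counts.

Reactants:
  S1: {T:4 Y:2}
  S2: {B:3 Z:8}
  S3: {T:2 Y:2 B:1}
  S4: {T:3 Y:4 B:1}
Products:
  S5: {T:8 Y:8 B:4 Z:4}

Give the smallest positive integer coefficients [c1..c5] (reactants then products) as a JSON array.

Coefficients: [1, 1, 3, 2, 2]

T: 1·4+1·0+3·2+2·3 = 16 | 2·8 = 16
Y: 1·2+1·0+3·2+2·4 = 16 | 2·8 = 16
B: 1·0+1·3+3·1+2·1 = 8 | 2·4 = 8
Z: 1·0+1·8+3·0+2·0 = 8 | 2·4 = 8
gcd(1,1,3,2,2) = 1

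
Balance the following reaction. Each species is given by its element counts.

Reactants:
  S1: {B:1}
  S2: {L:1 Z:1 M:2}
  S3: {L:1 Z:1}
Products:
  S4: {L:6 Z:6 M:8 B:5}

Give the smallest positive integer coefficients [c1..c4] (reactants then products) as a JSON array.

L: 5·0+4·1+2·1 = 6 | 1·6 = 6
Z: 5·0+4·1+2·1 = 6 | 1·6 = 6
M: 5·0+4·2+2·0 = 8 | 1·8 = 8
B: 5·1+4·0+2·0 = 5 | 1·5 = 5
gcd(5,4,2,1) = 1

Coefficients: [5, 4, 2, 1]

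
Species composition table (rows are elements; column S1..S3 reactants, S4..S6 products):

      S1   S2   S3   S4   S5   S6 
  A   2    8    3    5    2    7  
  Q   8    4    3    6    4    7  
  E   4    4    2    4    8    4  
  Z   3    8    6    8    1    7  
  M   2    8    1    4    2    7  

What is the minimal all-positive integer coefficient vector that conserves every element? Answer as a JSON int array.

Coefficients: [5, 6, 2, 4, 1, 6]

A: 5·2+6·8+2·3 = 64 | 4·5+1·2+6·7 = 64
Q: 5·8+6·4+2·3 = 70 | 4·6+1·4+6·7 = 70
E: 5·4+6·4+2·2 = 48 | 4·4+1·8+6·4 = 48
Z: 5·3+6·8+2·6 = 75 | 4·8+1·1+6·7 = 75
M: 5·2+6·8+2·1 = 60 | 4·4+1·2+6·7 = 60
gcd(5,6,2,4,1,6) = 1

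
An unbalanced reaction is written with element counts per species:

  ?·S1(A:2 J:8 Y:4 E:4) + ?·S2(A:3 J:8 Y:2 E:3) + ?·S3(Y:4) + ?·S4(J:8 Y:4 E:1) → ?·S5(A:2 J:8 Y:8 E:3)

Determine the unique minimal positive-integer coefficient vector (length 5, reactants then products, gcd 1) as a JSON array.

A: 2·2+2·3+6·0+1·0 = 10 | 5·2 = 10
J: 2·8+2·8+6·0+1·8 = 40 | 5·8 = 40
Y: 2·4+2·2+6·4+1·4 = 40 | 5·8 = 40
E: 2·4+2·3+6·0+1·1 = 15 | 5·3 = 15
gcd(2,2,6,1,5) = 1

Coefficients: [2, 2, 6, 1, 5]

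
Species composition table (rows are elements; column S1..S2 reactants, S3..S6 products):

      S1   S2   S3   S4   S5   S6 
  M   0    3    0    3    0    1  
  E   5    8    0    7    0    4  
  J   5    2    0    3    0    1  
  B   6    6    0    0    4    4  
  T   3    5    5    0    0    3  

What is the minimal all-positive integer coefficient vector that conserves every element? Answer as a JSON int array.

M: 1·0+5·3 = 15 | 2·0+3·3+3·0+6·1 = 15
E: 1·5+5·8 = 45 | 2·0+3·7+3·0+6·4 = 45
J: 1·5+5·2 = 15 | 2·0+3·3+3·0+6·1 = 15
B: 1·6+5·6 = 36 | 2·0+3·0+3·4+6·4 = 36
T: 1·3+5·5 = 28 | 2·5+3·0+3·0+6·3 = 28
gcd(1,5,2,3,3,6) = 1

Coefficients: [1, 5, 2, 3, 3, 6]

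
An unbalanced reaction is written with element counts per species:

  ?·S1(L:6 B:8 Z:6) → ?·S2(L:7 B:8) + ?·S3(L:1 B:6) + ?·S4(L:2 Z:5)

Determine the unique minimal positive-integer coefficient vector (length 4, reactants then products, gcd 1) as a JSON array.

L: 5·6 = 30 | 2·7+4·1+6·2 = 30
B: 5·8 = 40 | 2·8+4·6+6·0 = 40
Z: 5·6 = 30 | 2·0+4·0+6·5 = 30
gcd(5,2,4,6) = 1

Coefficients: [5, 2, 4, 6]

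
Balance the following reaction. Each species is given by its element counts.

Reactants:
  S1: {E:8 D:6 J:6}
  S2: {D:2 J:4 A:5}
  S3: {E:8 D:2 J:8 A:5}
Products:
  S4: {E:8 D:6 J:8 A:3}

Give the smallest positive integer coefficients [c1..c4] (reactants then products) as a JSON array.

Coefficients: [4, 2, 1, 5]

E: 4·8+2·0+1·8 = 40 | 5·8 = 40
D: 4·6+2·2+1·2 = 30 | 5·6 = 30
J: 4·6+2·4+1·8 = 40 | 5·8 = 40
A: 4·0+2·5+1·5 = 15 | 5·3 = 15
gcd(4,2,1,5) = 1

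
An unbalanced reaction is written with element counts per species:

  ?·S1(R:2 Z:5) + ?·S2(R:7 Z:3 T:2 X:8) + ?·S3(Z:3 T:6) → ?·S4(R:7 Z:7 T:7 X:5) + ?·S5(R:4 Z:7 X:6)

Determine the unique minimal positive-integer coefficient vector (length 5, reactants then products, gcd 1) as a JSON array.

R: 6·2+6·7+5·0 = 54 | 6·7+3·4 = 54
Z: 6·5+6·3+5·3 = 63 | 6·7+3·7 = 63
T: 6·0+6·2+5·6 = 42 | 6·7+3·0 = 42
X: 6·0+6·8+5·0 = 48 | 6·5+3·6 = 48
gcd(6,6,5,6,3) = 1

Coefficients: [6, 6, 5, 6, 3]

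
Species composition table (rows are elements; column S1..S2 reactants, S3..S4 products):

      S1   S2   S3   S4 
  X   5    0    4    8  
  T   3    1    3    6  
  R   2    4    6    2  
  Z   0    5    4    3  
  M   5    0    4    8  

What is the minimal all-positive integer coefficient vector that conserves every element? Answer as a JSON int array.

X: 4·5+3·0 = 20 | 3·4+1·8 = 20
T: 4·3+3·1 = 15 | 3·3+1·6 = 15
R: 4·2+3·4 = 20 | 3·6+1·2 = 20
Z: 4·0+3·5 = 15 | 3·4+1·3 = 15
M: 4·5+3·0 = 20 | 3·4+1·8 = 20
gcd(4,3,3,1) = 1

Coefficients: [4, 3, 3, 1]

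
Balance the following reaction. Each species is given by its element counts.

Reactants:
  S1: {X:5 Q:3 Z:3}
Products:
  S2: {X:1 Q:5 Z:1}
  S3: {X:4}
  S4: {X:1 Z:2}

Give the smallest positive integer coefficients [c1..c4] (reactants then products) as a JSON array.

Coefficients: [5, 3, 4, 6]

X: 5·5 = 25 | 3·1+4·4+6·1 = 25
Q: 5·3 = 15 | 3·5+4·0+6·0 = 15
Z: 5·3 = 15 | 3·1+4·0+6·2 = 15
gcd(5,3,4,6) = 1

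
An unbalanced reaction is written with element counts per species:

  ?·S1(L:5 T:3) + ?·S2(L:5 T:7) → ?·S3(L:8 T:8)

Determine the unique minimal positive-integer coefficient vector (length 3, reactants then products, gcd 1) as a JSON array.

Coefficients: [4, 4, 5]

L: 4·5+4·5 = 40 | 5·8 = 40
T: 4·3+4·7 = 40 | 5·8 = 40
gcd(4,4,5) = 1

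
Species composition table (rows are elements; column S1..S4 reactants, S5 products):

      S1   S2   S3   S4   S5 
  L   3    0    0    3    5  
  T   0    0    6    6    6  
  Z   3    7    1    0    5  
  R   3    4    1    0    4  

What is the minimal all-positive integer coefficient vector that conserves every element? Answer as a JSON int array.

Coefficients: [5, 2, 1, 5, 6]

L: 5·3+2·0+1·0+5·3 = 30 | 6·5 = 30
T: 5·0+2·0+1·6+5·6 = 36 | 6·6 = 36
Z: 5·3+2·7+1·1+5·0 = 30 | 6·5 = 30
R: 5·3+2·4+1·1+5·0 = 24 | 6·4 = 24
gcd(5,2,1,5,6) = 1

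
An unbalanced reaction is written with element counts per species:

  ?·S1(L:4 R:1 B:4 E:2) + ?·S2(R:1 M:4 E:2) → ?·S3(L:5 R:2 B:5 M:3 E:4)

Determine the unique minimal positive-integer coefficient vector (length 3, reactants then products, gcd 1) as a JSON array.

Coefficients: [5, 3, 4]

L: 5·4+3·0 = 20 | 4·5 = 20
R: 5·1+3·1 = 8 | 4·2 = 8
B: 5·4+3·0 = 20 | 4·5 = 20
M: 5·0+3·4 = 12 | 4·3 = 12
E: 5·2+3·2 = 16 | 4·4 = 16
gcd(5,3,4) = 1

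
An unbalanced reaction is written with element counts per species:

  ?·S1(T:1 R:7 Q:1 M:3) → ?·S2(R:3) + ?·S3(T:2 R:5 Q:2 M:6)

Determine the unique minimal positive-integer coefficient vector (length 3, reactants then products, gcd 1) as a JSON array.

Coefficients: [2, 3, 1]

T: 2·1 = 2 | 3·0+1·2 = 2
R: 2·7 = 14 | 3·3+1·5 = 14
Q: 2·1 = 2 | 3·0+1·2 = 2
M: 2·3 = 6 | 3·0+1·6 = 6
gcd(2,3,1) = 1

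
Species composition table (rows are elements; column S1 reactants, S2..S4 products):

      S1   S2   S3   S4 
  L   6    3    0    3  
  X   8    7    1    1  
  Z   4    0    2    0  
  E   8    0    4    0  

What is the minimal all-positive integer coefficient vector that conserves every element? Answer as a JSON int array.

L: 3·6 = 18 | 2·3+6·0+4·3 = 18
X: 3·8 = 24 | 2·7+6·1+4·1 = 24
Z: 3·4 = 12 | 2·0+6·2+4·0 = 12
E: 3·8 = 24 | 2·0+6·4+4·0 = 24
gcd(3,2,6,4) = 1

Coefficients: [3, 2, 6, 4]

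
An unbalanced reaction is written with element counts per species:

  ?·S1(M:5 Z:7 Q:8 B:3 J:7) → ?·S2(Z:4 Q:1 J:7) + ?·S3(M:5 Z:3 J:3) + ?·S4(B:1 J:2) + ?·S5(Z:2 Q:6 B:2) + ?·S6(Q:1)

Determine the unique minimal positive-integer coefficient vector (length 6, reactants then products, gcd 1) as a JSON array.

Coefficients: [5, 2, 5, 3, 6, 2]

M: 5·5 = 25 | 2·0+5·5+3·0+6·0+2·0 = 25
Z: 5·7 = 35 | 2·4+5·3+3·0+6·2+2·0 = 35
Q: 5·8 = 40 | 2·1+5·0+3·0+6·6+2·1 = 40
B: 5·3 = 15 | 2·0+5·0+3·1+6·2+2·0 = 15
J: 5·7 = 35 | 2·7+5·3+3·2+6·0+2·0 = 35
gcd(5,2,5,3,6,2) = 1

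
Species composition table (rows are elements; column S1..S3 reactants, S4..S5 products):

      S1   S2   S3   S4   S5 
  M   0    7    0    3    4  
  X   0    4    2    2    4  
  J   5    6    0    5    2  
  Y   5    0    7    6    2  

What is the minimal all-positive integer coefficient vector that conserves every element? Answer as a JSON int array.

M: 1·0+5·7+5·0 = 35 | 5·3+5·4 = 35
X: 1·0+5·4+5·2 = 30 | 5·2+5·4 = 30
J: 1·5+5·6+5·0 = 35 | 5·5+5·2 = 35
Y: 1·5+5·0+5·7 = 40 | 5·6+5·2 = 40
gcd(1,5,5,5,5) = 1

Coefficients: [1, 5, 5, 5, 5]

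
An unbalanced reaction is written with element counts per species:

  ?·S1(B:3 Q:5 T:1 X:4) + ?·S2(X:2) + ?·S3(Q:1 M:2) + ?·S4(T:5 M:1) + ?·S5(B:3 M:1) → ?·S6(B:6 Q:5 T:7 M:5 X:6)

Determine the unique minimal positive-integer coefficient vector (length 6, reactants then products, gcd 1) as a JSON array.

B: 3·3+6·0+5·0+5·0+5·3 = 24 | 4·6 = 24
Q: 3·5+6·0+5·1+5·0+5·0 = 20 | 4·5 = 20
T: 3·1+6·0+5·0+5·5+5·0 = 28 | 4·7 = 28
M: 3·0+6·0+5·2+5·1+5·1 = 20 | 4·5 = 20
X: 3·4+6·2+5·0+5·0+5·0 = 24 | 4·6 = 24
gcd(3,6,5,5,5,4) = 1

Coefficients: [3, 6, 5, 5, 5, 4]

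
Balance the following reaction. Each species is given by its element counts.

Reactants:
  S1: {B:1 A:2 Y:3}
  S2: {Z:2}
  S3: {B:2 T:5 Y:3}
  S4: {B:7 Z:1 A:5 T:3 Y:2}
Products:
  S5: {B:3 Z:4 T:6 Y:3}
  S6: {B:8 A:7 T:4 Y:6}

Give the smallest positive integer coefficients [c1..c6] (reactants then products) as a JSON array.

B: 6·1+5·0+6·2+6·7 = 60 | 4·3+6·8 = 60
Z: 6·0+5·2+6·0+6·1 = 16 | 4·4+6·0 = 16
A: 6·2+5·0+6·0+6·5 = 42 | 4·0+6·7 = 42
T: 6·0+5·0+6·5+6·3 = 48 | 4·6+6·4 = 48
Y: 6·3+5·0+6·3+6·2 = 48 | 4·3+6·6 = 48
gcd(6,5,6,6,4,6) = 1

Coefficients: [6, 5, 6, 6, 4, 6]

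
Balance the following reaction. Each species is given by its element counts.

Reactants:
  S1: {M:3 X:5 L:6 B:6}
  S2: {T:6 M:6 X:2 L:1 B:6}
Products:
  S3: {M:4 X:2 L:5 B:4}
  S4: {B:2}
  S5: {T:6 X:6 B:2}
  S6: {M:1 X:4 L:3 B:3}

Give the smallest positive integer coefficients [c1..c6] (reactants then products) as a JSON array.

T: 6·0+1·6 = 6 | 5·0+4·0+1·6+4·0 = 6
M: 6·3+1·6 = 24 | 5·4+4·0+1·0+4·1 = 24
X: 6·5+1·2 = 32 | 5·2+4·0+1·6+4·4 = 32
L: 6·6+1·1 = 37 | 5·5+4·0+1·0+4·3 = 37
B: 6·6+1·6 = 42 | 5·4+4·2+1·2+4·3 = 42
gcd(6,1,5,4,1,4) = 1

Coefficients: [6, 1, 5, 4, 1, 4]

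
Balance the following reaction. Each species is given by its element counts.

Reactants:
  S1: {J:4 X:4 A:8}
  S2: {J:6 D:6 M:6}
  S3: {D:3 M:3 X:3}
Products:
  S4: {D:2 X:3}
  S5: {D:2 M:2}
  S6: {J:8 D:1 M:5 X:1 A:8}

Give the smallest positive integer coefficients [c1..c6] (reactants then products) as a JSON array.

J: 3·4+2·6+3·0 = 24 | 6·0+3·0+3·8 = 24
D: 3·0+2·6+3·3 = 21 | 6·2+3·2+3·1 = 21
M: 3·0+2·6+3·3 = 21 | 6·0+3·2+3·5 = 21
X: 3·4+2·0+3·3 = 21 | 6·3+3·0+3·1 = 21
A: 3·8+2·0+3·0 = 24 | 6·0+3·0+3·8 = 24
gcd(3,2,3,6,3,3) = 1

Coefficients: [3, 2, 3, 6, 3, 3]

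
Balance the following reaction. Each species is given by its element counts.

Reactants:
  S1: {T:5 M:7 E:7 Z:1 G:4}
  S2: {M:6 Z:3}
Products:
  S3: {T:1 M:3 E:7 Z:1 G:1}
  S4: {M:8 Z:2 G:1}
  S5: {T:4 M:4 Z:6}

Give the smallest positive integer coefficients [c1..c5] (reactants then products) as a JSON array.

Coefficients: [1, 4, 1, 3, 1]

T: 1·5+4·0 = 5 | 1·1+3·0+1·4 = 5
M: 1·7+4·6 = 31 | 1·3+3·8+1·4 = 31
E: 1·7+4·0 = 7 | 1·7+3·0+1·0 = 7
Z: 1·1+4·3 = 13 | 1·1+3·2+1·6 = 13
G: 1·4+4·0 = 4 | 1·1+3·1+1·0 = 4
gcd(1,4,1,3,1) = 1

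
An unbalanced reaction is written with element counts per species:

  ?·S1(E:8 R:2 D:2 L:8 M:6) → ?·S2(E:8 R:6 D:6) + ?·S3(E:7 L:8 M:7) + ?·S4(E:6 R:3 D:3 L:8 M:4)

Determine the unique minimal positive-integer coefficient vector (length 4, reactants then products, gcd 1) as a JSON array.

E: 6·8 = 48 | 1·8+4·7+2·6 = 48
R: 6·2 = 12 | 1·6+4·0+2·3 = 12
D: 6·2 = 12 | 1·6+4·0+2·3 = 12
L: 6·8 = 48 | 1·0+4·8+2·8 = 48
M: 6·6 = 36 | 1·0+4·7+2·4 = 36
gcd(6,1,4,2) = 1

Coefficients: [6, 1, 4, 2]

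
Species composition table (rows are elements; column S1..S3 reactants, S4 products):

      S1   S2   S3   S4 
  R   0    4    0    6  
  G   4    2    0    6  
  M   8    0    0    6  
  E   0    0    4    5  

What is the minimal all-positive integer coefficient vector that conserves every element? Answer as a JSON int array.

Coefficients: [3, 6, 5, 4]

R: 3·0+6·4+5·0 = 24 | 4·6 = 24
G: 3·4+6·2+5·0 = 24 | 4·6 = 24
M: 3·8+6·0+5·0 = 24 | 4·6 = 24
E: 3·0+6·0+5·4 = 20 | 4·5 = 20
gcd(3,6,5,4) = 1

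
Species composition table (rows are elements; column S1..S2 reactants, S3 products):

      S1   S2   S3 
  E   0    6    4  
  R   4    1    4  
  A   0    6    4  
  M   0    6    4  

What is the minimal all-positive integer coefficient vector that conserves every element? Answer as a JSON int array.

Coefficients: [5, 4, 6]

E: 5·0+4·6 = 24 | 6·4 = 24
R: 5·4+4·1 = 24 | 6·4 = 24
A: 5·0+4·6 = 24 | 6·4 = 24
M: 5·0+4·6 = 24 | 6·4 = 24
gcd(5,4,6) = 1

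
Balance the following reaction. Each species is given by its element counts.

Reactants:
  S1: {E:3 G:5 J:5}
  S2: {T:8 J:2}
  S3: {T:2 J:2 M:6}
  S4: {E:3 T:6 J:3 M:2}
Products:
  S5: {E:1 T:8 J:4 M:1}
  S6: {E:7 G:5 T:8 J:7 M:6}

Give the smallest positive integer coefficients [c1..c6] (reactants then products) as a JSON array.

E: 3·3+4·0+2·0+6·3 = 27 | 6·1+3·7 = 27
G: 3·5+4·0+2·0+6·0 = 15 | 6·0+3·5 = 15
T: 3·0+4·8+2·2+6·6 = 72 | 6·8+3·8 = 72
J: 3·5+4·2+2·2+6·3 = 45 | 6·4+3·7 = 45
M: 3·0+4·0+2·6+6·2 = 24 | 6·1+3·6 = 24
gcd(3,4,2,6,6,3) = 1

Coefficients: [3, 4, 2, 6, 6, 3]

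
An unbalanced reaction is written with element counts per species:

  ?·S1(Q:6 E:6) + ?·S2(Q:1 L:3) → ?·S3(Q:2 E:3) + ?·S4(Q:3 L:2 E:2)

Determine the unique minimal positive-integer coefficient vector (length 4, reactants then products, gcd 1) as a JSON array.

Q: 3·6+4·1 = 22 | 2·2+6·3 = 22
L: 3·0+4·3 = 12 | 2·0+6·2 = 12
E: 3·6+4·0 = 18 | 2·3+6·2 = 18
gcd(3,4,2,6) = 1

Coefficients: [3, 4, 2, 6]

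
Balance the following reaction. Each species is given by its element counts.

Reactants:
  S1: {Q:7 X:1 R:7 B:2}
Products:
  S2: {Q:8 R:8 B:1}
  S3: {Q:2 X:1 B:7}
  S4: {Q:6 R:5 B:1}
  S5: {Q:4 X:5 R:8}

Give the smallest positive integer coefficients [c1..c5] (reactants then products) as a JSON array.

Q: 6·7 = 42 | 3·8+1·2+2·6+1·4 = 42
X: 6·1 = 6 | 3·0+1·1+2·0+1·5 = 6
R: 6·7 = 42 | 3·8+1·0+2·5+1·8 = 42
B: 6·2 = 12 | 3·1+1·7+2·1+1·0 = 12
gcd(6,3,1,2,1) = 1

Coefficients: [6, 3, 1, 2, 1]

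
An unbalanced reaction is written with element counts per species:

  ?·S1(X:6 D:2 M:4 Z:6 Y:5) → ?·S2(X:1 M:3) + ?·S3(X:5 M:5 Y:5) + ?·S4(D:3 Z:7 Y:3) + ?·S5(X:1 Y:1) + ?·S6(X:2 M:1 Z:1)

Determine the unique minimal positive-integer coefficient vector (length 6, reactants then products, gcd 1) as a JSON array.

Coefficients: [3, 1, 1, 2, 4, 4]

X: 3·6 = 18 | 1·1+1·5+2·0+4·1+4·2 = 18
D: 3·2 = 6 | 1·0+1·0+2·3+4·0+4·0 = 6
M: 3·4 = 12 | 1·3+1·5+2·0+4·0+4·1 = 12
Z: 3·6 = 18 | 1·0+1·0+2·7+4·0+4·1 = 18
Y: 3·5 = 15 | 1·0+1·5+2·3+4·1+4·0 = 15
gcd(3,1,1,2,4,4) = 1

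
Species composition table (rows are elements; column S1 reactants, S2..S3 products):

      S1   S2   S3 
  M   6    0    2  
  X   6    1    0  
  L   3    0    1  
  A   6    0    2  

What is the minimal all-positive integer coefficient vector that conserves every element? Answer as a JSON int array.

M: 1·6 = 6 | 6·0+3·2 = 6
X: 1·6 = 6 | 6·1+3·0 = 6
L: 1·3 = 3 | 6·0+3·1 = 3
A: 1·6 = 6 | 6·0+3·2 = 6
gcd(1,6,3) = 1

Coefficients: [1, 6, 3]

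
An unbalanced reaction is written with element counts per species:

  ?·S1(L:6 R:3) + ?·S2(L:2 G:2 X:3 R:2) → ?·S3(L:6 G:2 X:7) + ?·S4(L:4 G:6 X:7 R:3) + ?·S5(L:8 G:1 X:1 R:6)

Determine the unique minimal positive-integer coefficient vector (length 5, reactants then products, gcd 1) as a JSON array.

L: 5·6+6·2 = 42 | 1·6+1·4+4·8 = 42
G: 5·0+6·2 = 12 | 1·2+1·6+4·1 = 12
X: 5·0+6·3 = 18 | 1·7+1·7+4·1 = 18
R: 5·3+6·2 = 27 | 1·0+1·3+4·6 = 27
gcd(5,6,1,1,4) = 1

Coefficients: [5, 6, 1, 1, 4]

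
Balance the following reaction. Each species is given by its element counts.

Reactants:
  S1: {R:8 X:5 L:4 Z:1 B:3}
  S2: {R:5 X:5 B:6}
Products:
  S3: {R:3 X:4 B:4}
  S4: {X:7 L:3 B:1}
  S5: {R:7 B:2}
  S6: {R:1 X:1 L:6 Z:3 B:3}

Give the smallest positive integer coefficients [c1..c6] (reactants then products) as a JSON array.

R: 3·8+4·5 = 44 | 5·3+2·0+4·7+1·1 = 44
X: 3·5+4·5 = 35 | 5·4+2·7+4·0+1·1 = 35
L: 3·4+4·0 = 12 | 5·0+2·3+4·0+1·6 = 12
Z: 3·1+4·0 = 3 | 5·0+2·0+4·0+1·3 = 3
B: 3·3+4·6 = 33 | 5·4+2·1+4·2+1·3 = 33
gcd(3,4,5,2,4,1) = 1

Coefficients: [3, 4, 5, 2, 4, 1]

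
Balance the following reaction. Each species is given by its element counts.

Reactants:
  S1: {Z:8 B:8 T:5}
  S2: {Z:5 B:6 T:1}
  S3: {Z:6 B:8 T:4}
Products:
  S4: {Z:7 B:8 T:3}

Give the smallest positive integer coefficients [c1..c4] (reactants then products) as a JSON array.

Coefficients: [2, 4, 1, 6]

Z: 2·8+4·5+1·6 = 42 | 6·7 = 42
B: 2·8+4·6+1·8 = 48 | 6·8 = 48
T: 2·5+4·1+1·4 = 18 | 6·3 = 18
gcd(2,4,1,6) = 1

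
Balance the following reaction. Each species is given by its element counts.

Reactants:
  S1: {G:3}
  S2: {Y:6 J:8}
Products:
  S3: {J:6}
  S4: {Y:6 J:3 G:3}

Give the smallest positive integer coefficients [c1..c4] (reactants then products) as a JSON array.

Y: 6·0+6·6 = 36 | 5·0+6·6 = 36
J: 6·0+6·8 = 48 | 5·6+6·3 = 48
G: 6·3+6·0 = 18 | 5·0+6·3 = 18
gcd(6,6,5,6) = 1

Coefficients: [6, 6, 5, 6]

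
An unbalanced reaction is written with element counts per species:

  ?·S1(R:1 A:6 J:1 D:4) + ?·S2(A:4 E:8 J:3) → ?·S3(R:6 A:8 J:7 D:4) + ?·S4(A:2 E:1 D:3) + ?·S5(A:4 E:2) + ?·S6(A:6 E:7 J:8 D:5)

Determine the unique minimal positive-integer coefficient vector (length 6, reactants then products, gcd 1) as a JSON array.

Coefficients: [6, 3, 1, 5, 6, 1]

R: 6·1+3·0 = 6 | 1·6+5·0+6·0+1·0 = 6
A: 6·6+3·4 = 48 | 1·8+5·2+6·4+1·6 = 48
E: 6·0+3·8 = 24 | 1·0+5·1+6·2+1·7 = 24
J: 6·1+3·3 = 15 | 1·7+5·0+6·0+1·8 = 15
D: 6·4+3·0 = 24 | 1·4+5·3+6·0+1·5 = 24
gcd(6,3,1,5,6,1) = 1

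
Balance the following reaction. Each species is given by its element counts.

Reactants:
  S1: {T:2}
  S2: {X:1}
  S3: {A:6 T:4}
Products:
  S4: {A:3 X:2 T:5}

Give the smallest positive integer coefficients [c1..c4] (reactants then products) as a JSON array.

Coefficients: [3, 4, 1, 2]

A: 3·0+4·0+1·6 = 6 | 2·3 = 6
X: 3·0+4·1+1·0 = 4 | 2·2 = 4
T: 3·2+4·0+1·4 = 10 | 2·5 = 10
gcd(3,4,1,2) = 1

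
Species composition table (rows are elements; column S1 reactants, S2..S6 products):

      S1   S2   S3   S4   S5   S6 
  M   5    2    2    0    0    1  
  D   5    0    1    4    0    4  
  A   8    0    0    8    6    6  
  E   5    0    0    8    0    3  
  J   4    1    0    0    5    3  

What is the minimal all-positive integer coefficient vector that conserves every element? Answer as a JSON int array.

Coefficients: [5, 6, 5, 2, 1, 3]

M: 5·5 = 25 | 6·2+5·2+2·0+1·0+3·1 = 25
D: 5·5 = 25 | 6·0+5·1+2·4+1·0+3·4 = 25
A: 5·8 = 40 | 6·0+5·0+2·8+1·6+3·6 = 40
E: 5·5 = 25 | 6·0+5·0+2·8+1·0+3·3 = 25
J: 5·4 = 20 | 6·1+5·0+2·0+1·5+3·3 = 20
gcd(5,6,5,2,1,3) = 1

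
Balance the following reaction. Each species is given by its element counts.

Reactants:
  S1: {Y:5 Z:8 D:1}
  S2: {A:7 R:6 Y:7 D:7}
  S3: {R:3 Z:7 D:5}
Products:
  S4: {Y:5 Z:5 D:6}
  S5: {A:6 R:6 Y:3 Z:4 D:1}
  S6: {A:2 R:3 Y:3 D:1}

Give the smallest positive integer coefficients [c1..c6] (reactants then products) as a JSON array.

Coefficients: [2, 2, 1, 3, 2, 1]

A: 2·0+2·7+1·0 = 14 | 3·0+2·6+1·2 = 14
R: 2·0+2·6+1·3 = 15 | 3·0+2·6+1·3 = 15
Y: 2·5+2·7+1·0 = 24 | 3·5+2·3+1·3 = 24
Z: 2·8+2·0+1·7 = 23 | 3·5+2·4+1·0 = 23
D: 2·1+2·7+1·5 = 21 | 3·6+2·1+1·1 = 21
gcd(2,2,1,3,2,1) = 1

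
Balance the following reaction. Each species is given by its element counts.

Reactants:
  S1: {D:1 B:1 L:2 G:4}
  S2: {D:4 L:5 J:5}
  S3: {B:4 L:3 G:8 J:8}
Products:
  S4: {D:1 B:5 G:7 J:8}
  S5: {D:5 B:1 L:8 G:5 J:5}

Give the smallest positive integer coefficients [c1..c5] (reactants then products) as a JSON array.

Coefficients: [6, 5, 1, 1, 5]

D: 6·1+5·4+1·0 = 26 | 1·1+5·5 = 26
B: 6·1+5·0+1·4 = 10 | 1·5+5·1 = 10
L: 6·2+5·5+1·3 = 40 | 1·0+5·8 = 40
G: 6·4+5·0+1·8 = 32 | 1·7+5·5 = 32
J: 6·0+5·5+1·8 = 33 | 1·8+5·5 = 33
gcd(6,5,1,1,5) = 1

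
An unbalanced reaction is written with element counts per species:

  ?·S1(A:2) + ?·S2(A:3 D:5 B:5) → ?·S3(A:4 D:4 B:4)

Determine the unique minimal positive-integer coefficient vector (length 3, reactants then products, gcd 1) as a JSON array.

Coefficients: [4, 4, 5]

A: 4·2+4·3 = 20 | 5·4 = 20
D: 4·0+4·5 = 20 | 5·4 = 20
B: 4·0+4·5 = 20 | 5·4 = 20
gcd(4,4,5) = 1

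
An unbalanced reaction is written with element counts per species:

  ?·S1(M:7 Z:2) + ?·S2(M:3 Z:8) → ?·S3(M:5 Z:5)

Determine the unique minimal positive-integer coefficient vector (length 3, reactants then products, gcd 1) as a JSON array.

Coefficients: [1, 1, 2]

M: 1·7+1·3 = 10 | 2·5 = 10
Z: 1·2+1·8 = 10 | 2·5 = 10
gcd(1,1,2) = 1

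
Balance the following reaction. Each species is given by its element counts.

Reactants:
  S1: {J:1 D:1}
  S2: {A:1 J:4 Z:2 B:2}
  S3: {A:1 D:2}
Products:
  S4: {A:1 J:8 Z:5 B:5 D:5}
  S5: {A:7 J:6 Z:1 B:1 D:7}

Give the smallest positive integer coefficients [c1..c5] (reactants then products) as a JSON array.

Coefficients: [2, 3, 5, 1, 1]

A: 2·0+3·1+5·1 = 8 | 1·1+1·7 = 8
J: 2·1+3·4+5·0 = 14 | 1·8+1·6 = 14
Z: 2·0+3·2+5·0 = 6 | 1·5+1·1 = 6
B: 2·0+3·2+5·0 = 6 | 1·5+1·1 = 6
D: 2·1+3·0+5·2 = 12 | 1·5+1·7 = 12
gcd(2,3,5,1,1) = 1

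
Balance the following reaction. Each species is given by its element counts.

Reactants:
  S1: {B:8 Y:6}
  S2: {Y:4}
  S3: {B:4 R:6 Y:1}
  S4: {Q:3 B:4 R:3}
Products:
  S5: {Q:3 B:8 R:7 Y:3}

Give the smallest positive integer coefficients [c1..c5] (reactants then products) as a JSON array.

Q: 1·0+2·0+4·0+6·3 = 18 | 6·3 = 18
B: 1·8+2·0+4·4+6·4 = 48 | 6·8 = 48
R: 1·0+2·0+4·6+6·3 = 42 | 6·7 = 42
Y: 1·6+2·4+4·1+6·0 = 18 | 6·3 = 18
gcd(1,2,4,6,6) = 1

Coefficients: [1, 2, 4, 6, 6]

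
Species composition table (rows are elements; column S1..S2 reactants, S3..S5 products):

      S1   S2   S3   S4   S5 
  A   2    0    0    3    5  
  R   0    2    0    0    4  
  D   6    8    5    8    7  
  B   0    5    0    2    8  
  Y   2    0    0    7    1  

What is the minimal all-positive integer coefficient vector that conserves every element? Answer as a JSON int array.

Coefficients: [4, 2, 5, 1, 1]

A: 4·2+2·0 = 8 | 5·0+1·3+1·5 = 8
R: 4·0+2·2 = 4 | 5·0+1·0+1·4 = 4
D: 4·6+2·8 = 40 | 5·5+1·8+1·7 = 40
B: 4·0+2·5 = 10 | 5·0+1·2+1·8 = 10
Y: 4·2+2·0 = 8 | 5·0+1·7+1·1 = 8
gcd(4,2,5,1,1) = 1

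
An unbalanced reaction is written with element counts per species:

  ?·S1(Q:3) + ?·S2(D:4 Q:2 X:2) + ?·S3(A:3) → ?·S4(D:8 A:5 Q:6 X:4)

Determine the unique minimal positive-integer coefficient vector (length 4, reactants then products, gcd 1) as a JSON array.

D: 2·0+6·4+5·0 = 24 | 3·8 = 24
A: 2·0+6·0+5·3 = 15 | 3·5 = 15
Q: 2·3+6·2+5·0 = 18 | 3·6 = 18
X: 2·0+6·2+5·0 = 12 | 3·4 = 12
gcd(2,6,5,3) = 1

Coefficients: [2, 6, 5, 3]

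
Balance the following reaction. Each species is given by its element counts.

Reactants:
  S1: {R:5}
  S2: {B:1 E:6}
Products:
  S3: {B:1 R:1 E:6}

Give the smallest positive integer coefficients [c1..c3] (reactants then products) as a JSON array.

B: 1·0+5·1 = 5 | 5·1 = 5
R: 1·5+5·0 = 5 | 5·1 = 5
E: 1·0+5·6 = 30 | 5·6 = 30
gcd(1,5,5) = 1

Coefficients: [1, 5, 5]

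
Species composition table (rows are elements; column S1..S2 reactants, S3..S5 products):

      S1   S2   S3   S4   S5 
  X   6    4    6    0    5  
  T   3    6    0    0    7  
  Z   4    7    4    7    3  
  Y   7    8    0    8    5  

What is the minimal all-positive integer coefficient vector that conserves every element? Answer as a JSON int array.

X: 2·6+6·4 = 36 | 1·6+4·0+6·5 = 36
T: 2·3+6·6 = 42 | 1·0+4·0+6·7 = 42
Z: 2·4+6·7 = 50 | 1·4+4·7+6·3 = 50
Y: 2·7+6·8 = 62 | 1·0+4·8+6·5 = 62
gcd(2,6,1,4,6) = 1

Coefficients: [2, 6, 1, 4, 6]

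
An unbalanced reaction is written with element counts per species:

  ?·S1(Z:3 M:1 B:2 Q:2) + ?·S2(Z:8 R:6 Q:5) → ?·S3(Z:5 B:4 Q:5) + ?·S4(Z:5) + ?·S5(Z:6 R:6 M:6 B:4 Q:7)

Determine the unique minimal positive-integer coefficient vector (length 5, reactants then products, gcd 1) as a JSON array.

Coefficients: [6, 1, 2, 2, 1]

Z: 6·3+1·8 = 26 | 2·5+2·5+1·6 = 26
R: 6·0+1·6 = 6 | 2·0+2·0+1·6 = 6
M: 6·1+1·0 = 6 | 2·0+2·0+1·6 = 6
B: 6·2+1·0 = 12 | 2·4+2·0+1·4 = 12
Q: 6·2+1·5 = 17 | 2·5+2·0+1·7 = 17
gcd(6,1,2,2,1) = 1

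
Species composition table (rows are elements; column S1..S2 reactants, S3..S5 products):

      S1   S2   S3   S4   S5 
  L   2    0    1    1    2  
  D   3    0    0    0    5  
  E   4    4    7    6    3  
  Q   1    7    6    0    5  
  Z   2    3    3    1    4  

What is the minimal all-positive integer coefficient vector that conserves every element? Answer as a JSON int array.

Coefficients: [5, 4, 3, 1, 3]

L: 5·2+4·0 = 10 | 3·1+1·1+3·2 = 10
D: 5·3+4·0 = 15 | 3·0+1·0+3·5 = 15
E: 5·4+4·4 = 36 | 3·7+1·6+3·3 = 36
Q: 5·1+4·7 = 33 | 3·6+1·0+3·5 = 33
Z: 5·2+4·3 = 22 | 3·3+1·1+3·4 = 22
gcd(5,4,3,1,3) = 1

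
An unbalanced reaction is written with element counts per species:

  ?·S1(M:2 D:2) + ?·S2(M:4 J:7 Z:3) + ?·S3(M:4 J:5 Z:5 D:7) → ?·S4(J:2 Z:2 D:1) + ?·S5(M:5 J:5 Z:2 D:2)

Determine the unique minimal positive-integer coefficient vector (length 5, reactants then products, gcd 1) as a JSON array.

Coefficients: [2, 3, 1, 3, 4]

M: 2·2+3·4+1·4 = 20 | 3·0+4·5 = 20
J: 2·0+3·7+1·5 = 26 | 3·2+4·5 = 26
Z: 2·0+3·3+1·5 = 14 | 3·2+4·2 = 14
D: 2·2+3·0+1·7 = 11 | 3·1+4·2 = 11
gcd(2,3,1,3,4) = 1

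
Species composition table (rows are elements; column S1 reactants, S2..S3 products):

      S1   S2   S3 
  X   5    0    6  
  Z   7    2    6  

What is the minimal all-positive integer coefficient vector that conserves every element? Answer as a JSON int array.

Coefficients: [6, 6, 5]

X: 6·5 = 30 | 6·0+5·6 = 30
Z: 6·7 = 42 | 6·2+5·6 = 42
gcd(6,6,5) = 1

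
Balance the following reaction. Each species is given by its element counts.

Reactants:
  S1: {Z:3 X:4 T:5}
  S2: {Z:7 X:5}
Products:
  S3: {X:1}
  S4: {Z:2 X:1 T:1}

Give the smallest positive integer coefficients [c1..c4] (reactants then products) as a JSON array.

Coefficients: [1, 1, 4, 5]

Z: 1·3+1·7 = 10 | 4·0+5·2 = 10
X: 1·4+1·5 = 9 | 4·1+5·1 = 9
T: 1·5+1·0 = 5 | 4·0+5·1 = 5
gcd(1,1,4,5) = 1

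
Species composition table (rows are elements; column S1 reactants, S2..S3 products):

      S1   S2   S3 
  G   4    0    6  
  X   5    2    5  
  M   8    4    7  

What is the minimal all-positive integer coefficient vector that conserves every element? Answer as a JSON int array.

G: 6·4 = 24 | 5·0+4·6 = 24
X: 6·5 = 30 | 5·2+4·5 = 30
M: 6·8 = 48 | 5·4+4·7 = 48
gcd(6,5,4) = 1

Coefficients: [6, 5, 4]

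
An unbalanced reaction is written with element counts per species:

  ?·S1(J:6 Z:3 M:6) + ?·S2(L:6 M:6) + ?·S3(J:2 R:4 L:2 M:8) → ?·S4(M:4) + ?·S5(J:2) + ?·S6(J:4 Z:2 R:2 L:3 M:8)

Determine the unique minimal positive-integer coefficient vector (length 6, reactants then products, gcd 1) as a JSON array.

Coefficients: [4, 2, 3, 3, 3, 6]

J: 4·6+2·0+3·2 = 30 | 3·0+3·2+6·4 = 30
Z: 4·3+2·0+3·0 = 12 | 3·0+3·0+6·2 = 12
R: 4·0+2·0+3·4 = 12 | 3·0+3·0+6·2 = 12
L: 4·0+2·6+3·2 = 18 | 3·0+3·0+6·3 = 18
M: 4·6+2·6+3·8 = 60 | 3·4+3·0+6·8 = 60
gcd(4,2,3,3,3,6) = 1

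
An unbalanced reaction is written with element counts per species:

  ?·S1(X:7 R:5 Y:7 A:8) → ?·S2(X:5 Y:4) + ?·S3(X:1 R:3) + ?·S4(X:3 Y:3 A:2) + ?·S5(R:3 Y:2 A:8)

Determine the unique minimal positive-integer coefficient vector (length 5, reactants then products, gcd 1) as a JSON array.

X: 6·7 = 42 | 5·5+5·1+4·3+5·0 = 42
R: 6·5 = 30 | 5·0+5·3+4·0+5·3 = 30
Y: 6·7 = 42 | 5·4+5·0+4·3+5·2 = 42
A: 6·8 = 48 | 5·0+5·0+4·2+5·8 = 48
gcd(6,5,5,4,5) = 1

Coefficients: [6, 5, 5, 4, 5]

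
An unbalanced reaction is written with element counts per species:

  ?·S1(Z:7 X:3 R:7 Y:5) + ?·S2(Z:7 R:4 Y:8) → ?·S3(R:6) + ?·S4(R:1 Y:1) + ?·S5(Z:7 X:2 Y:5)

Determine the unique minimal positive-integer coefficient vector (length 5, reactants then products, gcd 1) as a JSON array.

Coefficients: [4, 2, 5, 6, 6]

Z: 4·7+2·7 = 42 | 5·0+6·0+6·7 = 42
X: 4·3+2·0 = 12 | 5·0+6·0+6·2 = 12
R: 4·7+2·4 = 36 | 5·6+6·1+6·0 = 36
Y: 4·5+2·8 = 36 | 5·0+6·1+6·5 = 36
gcd(4,2,5,6,6) = 1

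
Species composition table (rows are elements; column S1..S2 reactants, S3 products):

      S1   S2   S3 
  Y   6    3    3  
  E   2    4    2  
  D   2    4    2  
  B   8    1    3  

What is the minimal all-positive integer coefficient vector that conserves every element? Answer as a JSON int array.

Y: 1·6+1·3 = 9 | 3·3 = 9
E: 1·2+1·4 = 6 | 3·2 = 6
D: 1·2+1·4 = 6 | 3·2 = 6
B: 1·8+1·1 = 9 | 3·3 = 9
gcd(1,1,3) = 1

Coefficients: [1, 1, 3]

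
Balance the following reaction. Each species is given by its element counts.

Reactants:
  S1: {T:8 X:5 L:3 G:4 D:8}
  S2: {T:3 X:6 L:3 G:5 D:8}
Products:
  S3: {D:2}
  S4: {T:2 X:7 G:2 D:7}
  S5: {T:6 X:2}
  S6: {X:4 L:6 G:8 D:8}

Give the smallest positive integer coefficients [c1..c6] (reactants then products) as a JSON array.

T: 2·8+4·3 = 28 | 5·0+2·2+4·6+3·0 = 28
X: 2·5+4·6 = 34 | 5·0+2·7+4·2+3·4 = 34
L: 2·3+4·3 = 18 | 5·0+2·0+4·0+3·6 = 18
G: 2·4+4·5 = 28 | 5·0+2·2+4·0+3·8 = 28
D: 2·8+4·8 = 48 | 5·2+2·7+4·0+3·8 = 48
gcd(2,4,5,2,4,3) = 1

Coefficients: [2, 4, 5, 2, 4, 3]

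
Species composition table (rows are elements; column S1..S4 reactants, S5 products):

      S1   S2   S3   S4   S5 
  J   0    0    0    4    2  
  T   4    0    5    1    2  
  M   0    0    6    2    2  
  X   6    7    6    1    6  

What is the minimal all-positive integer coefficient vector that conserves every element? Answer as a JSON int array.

Coefficients: [1, 3, 1, 3, 6]

J: 1·0+3·0+1·0+3·4 = 12 | 6·2 = 12
T: 1·4+3·0+1·5+3·1 = 12 | 6·2 = 12
M: 1·0+3·0+1·6+3·2 = 12 | 6·2 = 12
X: 1·6+3·7+1·6+3·1 = 36 | 6·6 = 36
gcd(1,3,1,3,6) = 1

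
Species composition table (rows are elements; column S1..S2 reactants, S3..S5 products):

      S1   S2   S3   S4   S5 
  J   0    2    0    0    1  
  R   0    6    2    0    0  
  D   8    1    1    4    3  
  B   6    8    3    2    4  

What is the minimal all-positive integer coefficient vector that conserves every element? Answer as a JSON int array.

Coefficients: [5, 2, 6, 6, 4]

J: 5·0+2·2 = 4 | 6·0+6·0+4·1 = 4
R: 5·0+2·6 = 12 | 6·2+6·0+4·0 = 12
D: 5·8+2·1 = 42 | 6·1+6·4+4·3 = 42
B: 5·6+2·8 = 46 | 6·3+6·2+4·4 = 46
gcd(5,2,6,6,4) = 1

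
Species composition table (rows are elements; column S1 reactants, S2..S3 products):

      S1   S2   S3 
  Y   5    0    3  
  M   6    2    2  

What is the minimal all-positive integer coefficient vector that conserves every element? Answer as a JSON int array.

Coefficients: [3, 4, 5]

Y: 3·5 = 15 | 4·0+5·3 = 15
M: 3·6 = 18 | 4·2+5·2 = 18
gcd(3,4,5) = 1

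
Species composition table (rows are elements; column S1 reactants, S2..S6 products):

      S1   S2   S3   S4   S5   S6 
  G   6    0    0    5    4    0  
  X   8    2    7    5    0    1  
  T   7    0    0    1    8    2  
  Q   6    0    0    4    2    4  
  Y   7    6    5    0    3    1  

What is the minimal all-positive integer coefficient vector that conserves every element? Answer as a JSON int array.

Coefficients: [6, 2, 3, 4, 4, 3]

G: 6·6 = 36 | 2·0+3·0+4·5+4·4+3·0 = 36
X: 6·8 = 48 | 2·2+3·7+4·5+4·0+3·1 = 48
T: 6·7 = 42 | 2·0+3·0+4·1+4·8+3·2 = 42
Q: 6·6 = 36 | 2·0+3·0+4·4+4·2+3·4 = 36
Y: 6·7 = 42 | 2·6+3·5+4·0+4·3+3·1 = 42
gcd(6,2,3,4,4,3) = 1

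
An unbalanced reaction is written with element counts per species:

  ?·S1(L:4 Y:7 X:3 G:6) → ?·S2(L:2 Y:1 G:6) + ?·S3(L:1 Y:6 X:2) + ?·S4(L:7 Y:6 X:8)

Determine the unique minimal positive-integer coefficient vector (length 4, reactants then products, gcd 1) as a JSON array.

Coefficients: [6, 6, 5, 1]

L: 6·4 = 24 | 6·2+5·1+1·7 = 24
Y: 6·7 = 42 | 6·1+5·6+1·6 = 42
X: 6·3 = 18 | 6·0+5·2+1·8 = 18
G: 6·6 = 36 | 6·6+5·0+1·0 = 36
gcd(6,6,5,1) = 1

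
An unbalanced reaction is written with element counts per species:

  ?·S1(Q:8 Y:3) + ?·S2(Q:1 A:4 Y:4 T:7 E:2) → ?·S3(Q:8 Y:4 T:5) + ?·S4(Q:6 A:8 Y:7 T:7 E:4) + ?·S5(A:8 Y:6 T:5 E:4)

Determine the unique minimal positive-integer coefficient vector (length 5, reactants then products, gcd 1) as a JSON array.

Q: 5·8+6·1 = 46 | 5·8+1·6+2·0 = 46
A: 5·0+6·4 = 24 | 5·0+1·8+2·8 = 24
Y: 5·3+6·4 = 39 | 5·4+1·7+2·6 = 39
T: 5·0+6·7 = 42 | 5·5+1·7+2·5 = 42
E: 5·0+6·2 = 12 | 5·0+1·4+2·4 = 12
gcd(5,6,5,1,2) = 1

Coefficients: [5, 6, 5, 1, 2]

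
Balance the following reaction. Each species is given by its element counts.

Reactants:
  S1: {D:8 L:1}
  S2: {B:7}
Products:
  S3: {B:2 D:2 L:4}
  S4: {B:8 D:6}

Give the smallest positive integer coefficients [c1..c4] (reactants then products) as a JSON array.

B: 4·0+6·7 = 42 | 1·2+5·8 = 42
D: 4·8+6·0 = 32 | 1·2+5·6 = 32
L: 4·1+6·0 = 4 | 1·4+5·0 = 4
gcd(4,6,1,5) = 1

Coefficients: [4, 6, 1, 5]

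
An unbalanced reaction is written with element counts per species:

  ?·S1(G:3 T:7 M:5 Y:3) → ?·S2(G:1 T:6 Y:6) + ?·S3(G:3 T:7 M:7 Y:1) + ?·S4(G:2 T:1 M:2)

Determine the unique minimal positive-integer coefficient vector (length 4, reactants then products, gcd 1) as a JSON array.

G: 5·3 = 15 | 2·1+3·3+2·2 = 15
T: 5·7 = 35 | 2·6+3·7+2·1 = 35
M: 5·5 = 25 | 2·0+3·7+2·2 = 25
Y: 5·3 = 15 | 2·6+3·1+2·0 = 15
gcd(5,2,3,2) = 1

Coefficients: [5, 2, 3, 2]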